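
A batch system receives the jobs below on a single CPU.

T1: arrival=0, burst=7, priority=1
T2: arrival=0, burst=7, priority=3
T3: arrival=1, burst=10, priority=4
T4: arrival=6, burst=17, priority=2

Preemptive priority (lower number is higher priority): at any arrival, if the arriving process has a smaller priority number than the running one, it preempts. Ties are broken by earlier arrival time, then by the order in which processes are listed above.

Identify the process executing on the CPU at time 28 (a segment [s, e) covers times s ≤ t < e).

Schedule: | T1 0-7 | T4 7-24 | T2 24-31 | T3 31-41 |
Completion: T1=7  T2=31  T3=41  T4=24
Turnaround (C−A): T1=7  T2=31  T3=40  T4=18

T2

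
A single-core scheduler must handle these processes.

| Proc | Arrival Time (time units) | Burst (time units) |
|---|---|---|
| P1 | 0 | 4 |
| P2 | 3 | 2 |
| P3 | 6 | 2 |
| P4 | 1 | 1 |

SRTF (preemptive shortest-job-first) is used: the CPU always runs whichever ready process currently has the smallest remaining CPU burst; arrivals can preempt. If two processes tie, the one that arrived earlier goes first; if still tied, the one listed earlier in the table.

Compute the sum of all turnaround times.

Schedule: | P1 0-1 | P4 1-2 | P1 2-5 | P2 5-7 | P3 7-9 |
Completion: P1=5  P2=7  P3=9  P4=2
Turnaround = completion − arrival: P1=5, P2=4, P3=3, P4=1
Total turnaround = 5 + 4 + 3 + 1 = 13

13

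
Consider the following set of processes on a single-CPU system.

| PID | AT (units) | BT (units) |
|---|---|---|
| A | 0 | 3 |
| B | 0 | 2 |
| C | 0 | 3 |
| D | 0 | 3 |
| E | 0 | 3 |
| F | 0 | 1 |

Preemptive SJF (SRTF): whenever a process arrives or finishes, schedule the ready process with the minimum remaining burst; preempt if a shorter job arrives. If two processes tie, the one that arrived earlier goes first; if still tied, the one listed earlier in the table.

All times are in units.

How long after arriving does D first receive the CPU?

9

Timeline: | F 0-1 | B 1-3 | A 3-6 | C 6-9 | D 9-12 | E 12-15 |
Completion: A=6  B=3  C=9  D=12  E=15  F=1
Response(D) = first start − arrival = 9 − 0 = 9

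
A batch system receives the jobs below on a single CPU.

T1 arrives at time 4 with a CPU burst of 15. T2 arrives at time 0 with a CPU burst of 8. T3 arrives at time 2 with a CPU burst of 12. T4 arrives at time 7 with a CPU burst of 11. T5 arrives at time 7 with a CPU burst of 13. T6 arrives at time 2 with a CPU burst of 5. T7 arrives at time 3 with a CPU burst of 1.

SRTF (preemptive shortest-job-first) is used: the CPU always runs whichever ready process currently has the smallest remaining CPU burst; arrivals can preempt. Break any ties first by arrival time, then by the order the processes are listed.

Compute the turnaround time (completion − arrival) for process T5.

Schedule: | T2 0-2 | T6 2-3 | T7 3-4 | T6 4-8 | T2 8-14 | T4 14-25 | T3 25-37 | T5 37-50 | T1 50-65 |
Completion: T1=65  T2=14  T3=37  T4=25  T5=50  T6=8  T7=4
Turnaround (C−A): T1=61  T2=14  T3=35  T4=18  T5=43  T6=6  T7=1
Turnaround(T5) = completion − arrival = 50 − 7 = 43

43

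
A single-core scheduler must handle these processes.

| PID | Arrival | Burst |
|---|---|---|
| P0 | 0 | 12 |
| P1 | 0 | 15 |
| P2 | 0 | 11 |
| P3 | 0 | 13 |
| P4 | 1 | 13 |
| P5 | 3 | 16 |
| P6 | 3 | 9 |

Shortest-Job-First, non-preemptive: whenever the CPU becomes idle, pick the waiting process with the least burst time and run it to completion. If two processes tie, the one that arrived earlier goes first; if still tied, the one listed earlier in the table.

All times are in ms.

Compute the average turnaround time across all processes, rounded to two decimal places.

45.86

Gantt: | P2 0-11 | P6 11-20 | P0 20-32 | P3 32-45 | P4 45-58 | P1 58-73 | P5 73-89 |
Completion: P0=32  P1=73  P2=11  P3=45  P4=58  P5=89  P6=20
Turnaround times: P0=32, P1=73, P2=11, P3=45, P4=57, P5=86, P6=17
Average turnaround = (32+73+11+45+57+86+17) / 7 = 321/7 = 45.86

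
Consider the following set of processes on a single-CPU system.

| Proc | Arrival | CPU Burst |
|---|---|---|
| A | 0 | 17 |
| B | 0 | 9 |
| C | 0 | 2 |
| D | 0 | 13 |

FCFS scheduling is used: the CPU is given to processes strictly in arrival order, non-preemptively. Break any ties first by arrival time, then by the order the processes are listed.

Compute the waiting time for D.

28

Timeline: | A 0-17 | B 17-26 | C 26-28 | D 28-41 |
Completion: A=17  B=26  C=28  D=41
Waiting(D) = turnaround − burst = 41 − 13 = 28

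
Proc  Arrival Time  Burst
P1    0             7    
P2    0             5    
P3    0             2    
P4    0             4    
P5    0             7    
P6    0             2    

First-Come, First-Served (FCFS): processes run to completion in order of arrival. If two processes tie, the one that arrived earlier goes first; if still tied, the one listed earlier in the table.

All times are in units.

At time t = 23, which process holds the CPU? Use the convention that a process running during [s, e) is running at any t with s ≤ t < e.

Schedule: | P1 0-7 | P2 7-12 | P3 12-14 | P4 14-18 | P5 18-25 | P6 25-27 |
Completion: P1=7  P2=12  P3=14  P4=18  P5=25  P6=27

P5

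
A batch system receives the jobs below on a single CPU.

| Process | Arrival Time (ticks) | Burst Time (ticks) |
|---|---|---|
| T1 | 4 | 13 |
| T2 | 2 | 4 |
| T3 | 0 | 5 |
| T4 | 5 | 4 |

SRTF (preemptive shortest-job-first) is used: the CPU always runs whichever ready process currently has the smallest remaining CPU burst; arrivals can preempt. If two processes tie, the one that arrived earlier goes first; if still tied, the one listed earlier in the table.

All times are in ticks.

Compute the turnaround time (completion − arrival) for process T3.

5

Timeline: | T3 0-5 | T2 5-9 | T4 9-13 | T1 13-26 |
Completion: T1=26  T2=9  T3=5  T4=13
Turnaround (C−A): T1=22  T2=7  T3=5  T4=8
Turnaround(T3) = completion − arrival = 5 − 0 = 5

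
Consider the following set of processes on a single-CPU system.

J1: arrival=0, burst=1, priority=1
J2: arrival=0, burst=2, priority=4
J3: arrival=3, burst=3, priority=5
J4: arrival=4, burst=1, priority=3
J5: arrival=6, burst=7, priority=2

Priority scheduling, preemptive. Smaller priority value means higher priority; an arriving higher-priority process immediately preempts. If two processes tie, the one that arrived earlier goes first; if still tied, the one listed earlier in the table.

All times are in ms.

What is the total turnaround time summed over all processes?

Timeline: | J1 0-1 | J2 1-3 | J3 3-4 | J4 4-5 | J3 5-6 | J5 6-13 | J3 13-14 |
Completion: J1=1  J2=3  J3=14  J4=5  J5=13
Turnaround (C−A): J1=1  J2=3  J3=11  J4=1  J5=7
Turnaround = completion − arrival: J1=1, J2=3, J3=11, J4=1, J5=7
Total turnaround = 1 + 3 + 11 + 1 + 7 = 23

23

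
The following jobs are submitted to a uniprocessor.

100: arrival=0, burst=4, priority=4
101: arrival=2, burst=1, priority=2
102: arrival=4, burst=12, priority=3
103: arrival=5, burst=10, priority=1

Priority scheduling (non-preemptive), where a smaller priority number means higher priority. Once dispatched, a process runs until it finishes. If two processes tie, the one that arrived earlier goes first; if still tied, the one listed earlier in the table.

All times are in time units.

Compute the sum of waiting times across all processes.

13

Timeline: | 100 0-4 | 101 4-5 | 103 5-15 | 102 15-27 |
Completion: 100=4  101=5  102=27  103=15
Waiting = turnaround − burst: 100=0, 101=2, 102=11, 103=0
Total waiting = 0 + 2 + 11 + 0 = 13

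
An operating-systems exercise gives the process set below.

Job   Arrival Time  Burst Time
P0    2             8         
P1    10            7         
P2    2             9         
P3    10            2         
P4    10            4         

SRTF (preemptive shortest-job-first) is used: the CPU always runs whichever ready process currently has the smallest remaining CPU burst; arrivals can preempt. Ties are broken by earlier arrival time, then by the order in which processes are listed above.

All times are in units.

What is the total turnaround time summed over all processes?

59

Gantt: | idle 0-2 | P0 2-10 | P3 10-12 | P4 12-16 | P1 16-23 | P2 23-32 |
Completion: P0=10  P1=23  P2=32  P3=12  P4=16
Turnaround = completion − arrival: P0=8, P1=13, P2=30, P3=2, P4=6
Total turnaround = 8 + 13 + 30 + 2 + 6 = 59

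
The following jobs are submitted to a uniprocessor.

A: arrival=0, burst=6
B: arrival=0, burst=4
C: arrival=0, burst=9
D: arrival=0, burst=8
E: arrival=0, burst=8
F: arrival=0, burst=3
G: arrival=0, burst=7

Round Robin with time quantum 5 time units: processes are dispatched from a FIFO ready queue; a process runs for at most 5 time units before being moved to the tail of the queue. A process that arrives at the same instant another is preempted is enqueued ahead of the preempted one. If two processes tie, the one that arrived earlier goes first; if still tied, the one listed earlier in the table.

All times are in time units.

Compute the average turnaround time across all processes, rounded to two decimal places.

Timeline: | A 0-5 | B 5-9 | C 9-14 | D 14-19 | E 19-24 | F 24-27 | G 27-32 | A 32-33 | C 33-37 | D 37-40 | E 40-43 | G 43-45 |
Completion: A=33  B=9  C=37  D=40  E=43  F=27  G=45
Turnaround (C−A): A=33  B=9  C=37  D=40  E=43  F=27  G=45
Turnaround times: A=33, B=9, C=37, D=40, E=43, F=27, G=45
Average turnaround = (33+9+37+40+43+27+45) / 7 = 234/7 = 33.43

33.43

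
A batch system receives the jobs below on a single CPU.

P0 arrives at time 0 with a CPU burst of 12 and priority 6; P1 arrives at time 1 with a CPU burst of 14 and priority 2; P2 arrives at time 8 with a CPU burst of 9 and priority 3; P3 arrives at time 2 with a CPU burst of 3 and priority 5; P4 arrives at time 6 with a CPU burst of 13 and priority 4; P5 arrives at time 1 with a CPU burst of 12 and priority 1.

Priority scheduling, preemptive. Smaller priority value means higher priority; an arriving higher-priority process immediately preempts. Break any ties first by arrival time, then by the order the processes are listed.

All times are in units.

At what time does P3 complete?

52

Gantt: | P0 0-1 | P5 1-13 | P1 13-27 | P2 27-36 | P4 36-49 | P3 49-52 | P0 52-63 |
Completion: P0=63  P1=27  P2=36  P3=52  P4=49  P5=13
Turnaround (C−A): P0=63  P1=26  P2=28  P3=50  P4=43  P5=12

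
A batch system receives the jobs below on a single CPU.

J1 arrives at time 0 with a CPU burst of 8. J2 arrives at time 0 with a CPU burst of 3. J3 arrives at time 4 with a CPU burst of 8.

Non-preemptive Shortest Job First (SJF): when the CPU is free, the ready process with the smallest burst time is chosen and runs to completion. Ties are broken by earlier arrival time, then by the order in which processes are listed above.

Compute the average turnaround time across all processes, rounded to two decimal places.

9.67

Gantt: | J2 0-3 | J1 3-11 | J3 11-19 |
Completion: J1=11  J2=3  J3=19
Turnaround (C−A): J1=11  J2=3  J3=15
Turnaround times: J1=11, J2=3, J3=15
Average turnaround = (11+3+15) / 3 = 29/3 = 9.67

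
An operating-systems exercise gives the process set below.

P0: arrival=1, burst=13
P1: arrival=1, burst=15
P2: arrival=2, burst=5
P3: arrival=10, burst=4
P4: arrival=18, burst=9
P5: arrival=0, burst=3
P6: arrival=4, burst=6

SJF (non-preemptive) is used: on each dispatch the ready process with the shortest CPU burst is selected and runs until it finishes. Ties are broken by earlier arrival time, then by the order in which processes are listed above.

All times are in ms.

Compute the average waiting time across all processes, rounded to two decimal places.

Schedule: | P5 0-3 | P2 3-8 | P6 8-14 | P3 14-18 | P4 18-27 | P0 27-40 | P1 40-55 |
Completion: P0=40  P1=55  P2=8  P3=18  P4=27  P5=3  P6=14
Waiting times: P0=26, P1=39, P2=1, P3=4, P4=0, P5=0, P6=4
Average waiting = (26+39+1+4+0+0+4) / 7 = 74/7 = 10.57

10.57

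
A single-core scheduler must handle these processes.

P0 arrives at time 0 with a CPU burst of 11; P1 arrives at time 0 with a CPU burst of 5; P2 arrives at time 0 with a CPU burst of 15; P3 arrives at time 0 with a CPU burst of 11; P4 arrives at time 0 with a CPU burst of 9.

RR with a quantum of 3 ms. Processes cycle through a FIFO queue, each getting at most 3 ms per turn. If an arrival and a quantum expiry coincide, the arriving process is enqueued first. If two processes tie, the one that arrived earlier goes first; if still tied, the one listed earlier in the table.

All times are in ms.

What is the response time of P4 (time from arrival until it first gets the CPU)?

Timeline: | P0 0-3 | P1 3-6 | P2 6-9 | P3 9-12 | P4 12-15 | P0 15-18 | P1 18-20 | P2 20-23 | P3 23-26 | P4 26-29 | P0 29-32 | P2 32-35 | P3 35-38 | P4 38-41 | P0 41-43 | P2 43-46 | P3 46-48 | P2 48-51 |
Completion: P0=43  P1=20  P2=51  P3=48  P4=41
Response(P4) = first start − arrival = 12 − 0 = 12

12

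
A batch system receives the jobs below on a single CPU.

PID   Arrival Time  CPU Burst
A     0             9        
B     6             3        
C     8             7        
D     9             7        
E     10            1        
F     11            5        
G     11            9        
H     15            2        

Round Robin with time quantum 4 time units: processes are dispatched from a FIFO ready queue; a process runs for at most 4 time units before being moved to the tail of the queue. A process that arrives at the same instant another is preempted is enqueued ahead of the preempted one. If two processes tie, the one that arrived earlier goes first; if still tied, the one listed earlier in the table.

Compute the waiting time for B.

Timeline: | A 0-8 | B 8-11 | C 11-15 | A 15-16 | D 16-20 | E 20-21 | F 21-25 | G 25-29 | H 29-31 | C 31-34 | D 34-37 | F 37-38 | G 38-43 |
Completion: A=16  B=11  C=34  D=37  E=21  F=38  G=43  H=31
Turnaround (C−A): A=16  B=5  C=26  D=28  E=11  F=27  G=32  H=16
Waiting(B) = turnaround − burst = 5 − 3 = 2

2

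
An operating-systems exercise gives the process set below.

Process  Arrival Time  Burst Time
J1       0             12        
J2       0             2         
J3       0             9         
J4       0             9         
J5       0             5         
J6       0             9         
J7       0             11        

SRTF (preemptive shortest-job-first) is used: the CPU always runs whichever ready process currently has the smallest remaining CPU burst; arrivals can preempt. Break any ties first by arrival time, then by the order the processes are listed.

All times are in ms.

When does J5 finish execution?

7

Timeline: | J2 0-2 | J5 2-7 | J3 7-16 | J4 16-25 | J6 25-34 | J7 34-45 | J1 45-57 |
Completion: J1=57  J2=2  J3=16  J4=25  J5=7  J6=34  J7=45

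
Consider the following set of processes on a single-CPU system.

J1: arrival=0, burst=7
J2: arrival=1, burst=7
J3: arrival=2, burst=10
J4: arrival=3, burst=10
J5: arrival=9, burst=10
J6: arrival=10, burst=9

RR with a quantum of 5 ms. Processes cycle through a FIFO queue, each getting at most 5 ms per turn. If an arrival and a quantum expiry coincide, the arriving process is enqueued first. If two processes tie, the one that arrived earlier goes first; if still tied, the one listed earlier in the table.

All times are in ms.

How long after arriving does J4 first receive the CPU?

12

Schedule: | J1 0-5 | J2 5-10 | J3 10-15 | J4 15-20 | J1 20-22 | J5 22-27 | J6 27-32 | J2 32-34 | J3 34-39 | J4 39-44 | J5 44-49 | J6 49-53 |
Completion: J1=22  J2=34  J3=39  J4=44  J5=49  J6=53
Turnaround (C−A): J1=22  J2=33  J3=37  J4=41  J5=40  J6=43
Response(J4) = first start − arrival = 15 − 3 = 12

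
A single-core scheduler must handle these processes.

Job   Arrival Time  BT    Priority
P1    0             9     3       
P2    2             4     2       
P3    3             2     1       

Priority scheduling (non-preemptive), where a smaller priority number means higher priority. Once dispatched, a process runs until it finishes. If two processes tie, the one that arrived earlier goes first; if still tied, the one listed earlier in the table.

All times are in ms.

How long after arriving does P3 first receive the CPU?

Timeline: | P1 0-9 | P3 9-11 | P2 11-15 |
Completion: P1=9  P2=15  P3=11
Turnaround (C−A): P1=9  P2=13  P3=8
Response(P3) = first start − arrival = 9 − 3 = 6

6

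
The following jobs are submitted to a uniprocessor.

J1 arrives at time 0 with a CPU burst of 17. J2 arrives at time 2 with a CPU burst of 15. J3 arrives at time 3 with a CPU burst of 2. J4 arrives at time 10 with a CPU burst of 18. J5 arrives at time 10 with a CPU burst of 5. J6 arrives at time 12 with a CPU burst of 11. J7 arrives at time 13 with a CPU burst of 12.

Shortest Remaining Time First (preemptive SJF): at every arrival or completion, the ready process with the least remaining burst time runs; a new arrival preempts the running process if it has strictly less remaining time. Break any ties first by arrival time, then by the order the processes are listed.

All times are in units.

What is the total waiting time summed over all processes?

138

Gantt: | J1 0-3 | J3 3-5 | J1 5-10 | J5 10-15 | J1 15-24 | J6 24-35 | J7 35-47 | J2 47-62 | J4 62-80 |
Completion: J1=24  J2=62  J3=5  J4=80  J5=15  J6=35  J7=47
Waiting = turnaround − burst: J1=7, J2=45, J3=0, J4=52, J5=0, J6=12, J7=22
Total waiting = 7 + 45 + 0 + 52 + 0 + 12 + 22 = 138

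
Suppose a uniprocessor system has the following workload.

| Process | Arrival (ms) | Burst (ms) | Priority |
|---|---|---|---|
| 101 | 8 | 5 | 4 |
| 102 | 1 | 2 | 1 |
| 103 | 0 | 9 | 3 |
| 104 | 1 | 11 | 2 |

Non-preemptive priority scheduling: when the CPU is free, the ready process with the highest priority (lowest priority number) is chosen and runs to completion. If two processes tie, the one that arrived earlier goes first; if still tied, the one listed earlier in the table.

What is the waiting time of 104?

Timeline: | 103 0-9 | 102 9-11 | 104 11-22 | 101 22-27 |
Completion: 101=27  102=11  103=9  104=22
Turnaround (C−A): 101=19  102=10  103=9  104=21
Waiting(104) = turnaround − burst = 21 − 11 = 10

10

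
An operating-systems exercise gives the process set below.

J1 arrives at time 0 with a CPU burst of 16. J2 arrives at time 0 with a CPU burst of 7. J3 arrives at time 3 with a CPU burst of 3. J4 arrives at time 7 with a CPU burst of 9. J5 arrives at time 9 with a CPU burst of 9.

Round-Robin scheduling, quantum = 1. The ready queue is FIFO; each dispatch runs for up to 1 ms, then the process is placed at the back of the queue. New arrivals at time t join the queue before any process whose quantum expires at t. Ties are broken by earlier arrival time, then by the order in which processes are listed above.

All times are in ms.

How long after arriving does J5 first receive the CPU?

3

Schedule: | J1 0-1 | J2 1-2 | J1 2-3 | J2 3-4 | J3 4-5 | J1 5-6 | J2 6-7 | J3 7-8 | J1 8-9 | J4 9-10 | J2 10-11 | J3 11-12 | J5 12-13 | J1 13-14 | J4 14-15 | J2 15-16 | J5 16-17 | J1 17-18 | J4 18-19 | J2 19-20 | J5 20-21 | J1 21-22 | J4 22-23 | J2 23-24 | J5 24-25 | J1 25-26 | J4 26-27 | J5 27-28 | J1 28-29 | J4 29-30 | J5 30-31 | J1 31-32 | J4 32-33 | J5 33-34 | J1 34-35 | J4 35-36 | J5 36-37 | J1 37-38 | J4 38-39 | J5 39-40 | J1 40-44 |
Completion: J1=44  J2=24  J3=12  J4=39  J5=40
Turnaround (C−A): J1=44  J2=24  J3=9  J4=32  J5=31
Response(J5) = first start − arrival = 12 − 9 = 3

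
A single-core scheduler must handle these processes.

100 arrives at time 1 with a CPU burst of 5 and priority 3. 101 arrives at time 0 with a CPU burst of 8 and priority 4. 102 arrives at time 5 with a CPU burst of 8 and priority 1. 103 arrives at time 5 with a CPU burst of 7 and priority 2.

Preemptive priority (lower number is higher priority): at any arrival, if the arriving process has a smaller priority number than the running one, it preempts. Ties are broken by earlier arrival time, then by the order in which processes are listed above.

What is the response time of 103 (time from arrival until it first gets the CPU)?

8

Schedule: | 101 0-1 | 100 1-5 | 102 5-13 | 103 13-20 | 100 20-21 | 101 21-28 |
Completion: 100=21  101=28  102=13  103=20
Turnaround (C−A): 100=20  101=28  102=8  103=15
Response(103) = first start − arrival = 13 − 5 = 8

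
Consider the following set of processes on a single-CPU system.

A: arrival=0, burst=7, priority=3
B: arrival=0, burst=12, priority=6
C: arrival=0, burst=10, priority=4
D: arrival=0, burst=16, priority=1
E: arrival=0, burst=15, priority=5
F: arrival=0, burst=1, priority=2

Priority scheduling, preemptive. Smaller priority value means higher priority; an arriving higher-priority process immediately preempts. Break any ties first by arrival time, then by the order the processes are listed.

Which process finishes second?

F

Timeline: | D 0-16 | F 16-17 | A 17-24 | C 24-34 | E 34-49 | B 49-61 |
Completion: A=24  B=61  C=34  D=16  E=49  F=17
Turnaround (C−A): A=24  B=61  C=34  D=16  E=49  F=17
Finish order: D → F → A → C → E → B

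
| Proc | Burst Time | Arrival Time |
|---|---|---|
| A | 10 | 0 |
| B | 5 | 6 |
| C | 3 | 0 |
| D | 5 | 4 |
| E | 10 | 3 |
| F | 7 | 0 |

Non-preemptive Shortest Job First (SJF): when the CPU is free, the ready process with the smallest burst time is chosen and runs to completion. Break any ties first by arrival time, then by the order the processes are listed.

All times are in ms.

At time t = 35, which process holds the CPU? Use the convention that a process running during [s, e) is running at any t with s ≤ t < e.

Gantt: | C 0-3 | F 3-10 | D 10-15 | B 15-20 | A 20-30 | E 30-40 |
Completion: A=30  B=20  C=3  D=15  E=40  F=10

E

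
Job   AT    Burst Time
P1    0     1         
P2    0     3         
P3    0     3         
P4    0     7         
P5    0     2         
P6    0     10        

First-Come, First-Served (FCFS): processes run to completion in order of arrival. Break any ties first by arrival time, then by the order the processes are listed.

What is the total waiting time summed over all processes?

Gantt: | P1 0-1 | P2 1-4 | P3 4-7 | P4 7-14 | P5 14-16 | P6 16-26 |
Completion: P1=1  P2=4  P3=7  P4=14  P5=16  P6=26
Waiting = turnaround − burst: P1=0, P2=1, P3=4, P4=7, P5=14, P6=16
Total waiting = 0 + 1 + 4 + 7 + 14 + 16 = 42

42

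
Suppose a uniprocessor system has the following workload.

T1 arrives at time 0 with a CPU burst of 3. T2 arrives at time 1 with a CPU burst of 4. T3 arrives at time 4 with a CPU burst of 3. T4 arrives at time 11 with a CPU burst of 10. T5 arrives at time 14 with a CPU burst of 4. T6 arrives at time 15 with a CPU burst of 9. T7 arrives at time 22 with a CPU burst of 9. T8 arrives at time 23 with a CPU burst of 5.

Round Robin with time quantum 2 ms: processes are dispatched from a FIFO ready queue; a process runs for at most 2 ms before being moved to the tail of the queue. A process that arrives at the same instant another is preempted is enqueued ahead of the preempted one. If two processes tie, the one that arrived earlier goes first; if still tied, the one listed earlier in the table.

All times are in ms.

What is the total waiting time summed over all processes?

82

Timeline: | T1 0-2 | T2 2-4 | T1 4-5 | T3 5-7 | T2 7-9 | T3 9-10 | idle 10-11 | T4 11-15 | T5 15-17 | T6 17-19 | T4 19-21 | T5 21-23 | T6 23-25 | T4 25-27 | T7 27-29 | T8 29-31 | T6 31-33 | T4 33-35 | T7 35-37 | T8 37-39 | T6 39-41 | T7 41-43 | T8 43-44 | T6 44-45 | T7 45-48 |
Completion: T1=5  T2=9  T3=10  T4=35  T5=23  T6=45  T7=48  T8=44
Waiting = turnaround − burst: T1=2, T2=4, T3=3, T4=14, T5=5, T6=21, T7=17, T8=16
Total waiting = 2 + 4 + 3 + 14 + 5 + 21 + 17 + 16 = 82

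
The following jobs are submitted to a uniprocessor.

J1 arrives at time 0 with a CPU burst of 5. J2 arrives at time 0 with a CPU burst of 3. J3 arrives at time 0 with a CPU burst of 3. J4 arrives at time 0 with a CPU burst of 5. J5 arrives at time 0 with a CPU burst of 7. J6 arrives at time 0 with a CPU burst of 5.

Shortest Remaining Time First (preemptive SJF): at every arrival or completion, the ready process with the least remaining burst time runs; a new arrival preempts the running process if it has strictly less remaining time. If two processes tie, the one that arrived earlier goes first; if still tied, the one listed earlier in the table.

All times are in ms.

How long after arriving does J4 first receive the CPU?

Gantt: | J2 0-3 | J3 3-6 | J1 6-11 | J4 11-16 | J6 16-21 | J5 21-28 |
Completion: J1=11  J2=3  J3=6  J4=16  J5=28  J6=21
Turnaround (C−A): J1=11  J2=3  J3=6  J4=16  J5=28  J6=21
Response(J4) = first start − arrival = 11 − 0 = 11

11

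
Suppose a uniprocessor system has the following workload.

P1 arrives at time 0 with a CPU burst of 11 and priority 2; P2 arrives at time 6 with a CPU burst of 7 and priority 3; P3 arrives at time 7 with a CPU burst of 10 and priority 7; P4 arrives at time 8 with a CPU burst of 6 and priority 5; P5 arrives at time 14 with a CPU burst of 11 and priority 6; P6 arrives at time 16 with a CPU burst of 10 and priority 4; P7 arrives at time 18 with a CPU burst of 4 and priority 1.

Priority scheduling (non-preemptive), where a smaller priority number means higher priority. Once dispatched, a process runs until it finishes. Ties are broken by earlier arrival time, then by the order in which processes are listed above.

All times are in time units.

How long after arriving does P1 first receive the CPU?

0

Schedule: | P1 0-11 | P2 11-18 | P7 18-22 | P6 22-32 | P4 32-38 | P5 38-49 | P3 49-59 |
Completion: P1=11  P2=18  P3=59  P4=38  P5=49  P6=32  P7=22
Turnaround (C−A): P1=11  P2=12  P3=52  P4=30  P5=35  P6=16  P7=4
Response(P1) = first start − arrival = 0 − 0 = 0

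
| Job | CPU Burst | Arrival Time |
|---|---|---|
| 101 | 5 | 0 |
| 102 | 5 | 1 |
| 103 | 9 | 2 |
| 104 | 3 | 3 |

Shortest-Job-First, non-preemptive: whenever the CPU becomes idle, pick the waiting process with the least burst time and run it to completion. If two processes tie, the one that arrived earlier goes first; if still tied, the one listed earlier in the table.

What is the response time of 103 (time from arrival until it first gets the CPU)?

Gantt: | 101 0-5 | 104 5-8 | 102 8-13 | 103 13-22 |
Completion: 101=5  102=13  103=22  104=8
Turnaround (C−A): 101=5  102=12  103=20  104=5
Response(103) = first start − arrival = 13 − 2 = 11

11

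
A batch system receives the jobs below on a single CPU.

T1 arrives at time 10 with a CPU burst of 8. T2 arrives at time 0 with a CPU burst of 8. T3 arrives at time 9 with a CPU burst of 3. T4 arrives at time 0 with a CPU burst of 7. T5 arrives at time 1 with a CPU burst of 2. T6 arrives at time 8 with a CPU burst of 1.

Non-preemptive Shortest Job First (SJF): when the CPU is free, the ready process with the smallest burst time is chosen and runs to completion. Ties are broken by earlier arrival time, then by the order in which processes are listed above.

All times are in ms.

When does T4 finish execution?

7

Gantt: | T4 0-7 | T5 7-9 | T6 9-10 | T3 10-13 | T2 13-21 | T1 21-29 |
Completion: T1=29  T2=21  T3=13  T4=7  T5=9  T6=10
Turnaround (C−A): T1=19  T2=21  T3=4  T4=7  T5=8  T6=2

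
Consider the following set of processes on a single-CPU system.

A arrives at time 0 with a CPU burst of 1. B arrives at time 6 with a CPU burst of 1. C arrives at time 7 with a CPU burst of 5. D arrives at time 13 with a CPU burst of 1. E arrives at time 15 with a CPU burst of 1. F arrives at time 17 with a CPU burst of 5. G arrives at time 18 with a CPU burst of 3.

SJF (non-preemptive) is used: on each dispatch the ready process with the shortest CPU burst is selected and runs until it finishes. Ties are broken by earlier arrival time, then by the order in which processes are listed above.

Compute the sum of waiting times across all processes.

Timeline: | A 0-1 | idle 1-6 | B 6-7 | C 7-12 | idle 12-13 | D 13-14 | idle 14-15 | E 15-16 | idle 16-17 | F 17-22 | G 22-25 |
Completion: A=1  B=7  C=12  D=14  E=16  F=22  G=25
Waiting = turnaround − burst: A=0, B=0, C=0, D=0, E=0, F=0, G=4
Total waiting = 0 + 0 + 0 + 0 + 0 + 0 + 4 = 4

4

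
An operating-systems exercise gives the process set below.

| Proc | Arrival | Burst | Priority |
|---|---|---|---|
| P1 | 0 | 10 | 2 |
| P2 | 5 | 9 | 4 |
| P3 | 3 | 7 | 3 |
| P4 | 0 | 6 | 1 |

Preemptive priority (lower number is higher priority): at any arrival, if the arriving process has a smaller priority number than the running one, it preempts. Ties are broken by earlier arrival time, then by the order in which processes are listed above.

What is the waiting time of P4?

Gantt: | P4 0-6 | P1 6-16 | P3 16-23 | P2 23-32 |
Completion: P1=16  P2=32  P3=23  P4=6
Turnaround (C−A): P1=16  P2=27  P3=20  P4=6
Waiting(P4) = turnaround − burst = 6 − 6 = 0

0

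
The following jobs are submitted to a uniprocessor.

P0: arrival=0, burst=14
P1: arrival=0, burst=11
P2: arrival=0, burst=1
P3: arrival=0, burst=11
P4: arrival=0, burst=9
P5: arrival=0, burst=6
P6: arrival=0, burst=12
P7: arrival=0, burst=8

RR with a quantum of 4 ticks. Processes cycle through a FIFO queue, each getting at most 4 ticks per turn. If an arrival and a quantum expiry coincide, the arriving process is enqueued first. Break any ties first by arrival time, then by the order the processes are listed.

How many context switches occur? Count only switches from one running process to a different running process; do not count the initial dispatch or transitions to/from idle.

20

Gantt: | P0 0-4 | P1 4-8 | P2 8-9 | P3 9-13 | P4 13-17 | P5 17-21 | P6 21-25 | P7 25-29 | P0 29-33 | P1 33-37 | P3 37-41 | P4 41-45 | P5 45-47 | P6 47-51 | P7 51-55 | P0 55-59 | P1 59-62 | P3 62-65 | P4 65-66 | P6 66-70 | P0 70-72 |
Completion: P0=72  P1=62  P2=9  P3=65  P4=66  P5=47  P6=70  P7=55
Turnaround (C−A): P0=72  P1=62  P2=9  P3=65  P4=66  P5=47  P6=70  P7=55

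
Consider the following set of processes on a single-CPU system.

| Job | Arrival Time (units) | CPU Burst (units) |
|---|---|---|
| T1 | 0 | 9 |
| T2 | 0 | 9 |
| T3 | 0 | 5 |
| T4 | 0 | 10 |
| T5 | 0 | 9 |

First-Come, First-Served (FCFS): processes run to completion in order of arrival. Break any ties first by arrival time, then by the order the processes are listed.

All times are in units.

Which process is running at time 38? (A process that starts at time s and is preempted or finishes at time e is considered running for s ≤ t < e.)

T5

Schedule: | T1 0-9 | T2 9-18 | T3 18-23 | T4 23-33 | T5 33-42 |
Completion: T1=9  T2=18  T3=23  T4=33  T5=42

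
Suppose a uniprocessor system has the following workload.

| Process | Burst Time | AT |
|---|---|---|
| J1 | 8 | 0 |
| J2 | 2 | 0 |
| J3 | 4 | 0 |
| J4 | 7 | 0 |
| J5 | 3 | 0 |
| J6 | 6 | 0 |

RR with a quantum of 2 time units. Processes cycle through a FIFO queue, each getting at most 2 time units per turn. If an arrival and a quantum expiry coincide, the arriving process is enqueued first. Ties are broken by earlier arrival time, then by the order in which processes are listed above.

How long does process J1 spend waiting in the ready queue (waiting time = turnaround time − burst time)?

Schedule: | J1 0-2 | J2 2-4 | J3 4-6 | J4 6-8 | J5 8-10 | J6 10-12 | J1 12-14 | J3 14-16 | J4 16-18 | J5 18-19 | J6 19-21 | J1 21-23 | J4 23-25 | J6 25-27 | J1 27-29 | J4 29-30 |
Completion: J1=29  J2=4  J3=16  J4=30  J5=19  J6=27
Turnaround (C−A): J1=29  J2=4  J3=16  J4=30  J5=19  J6=27
Waiting(J1) = turnaround − burst = 29 − 8 = 21

21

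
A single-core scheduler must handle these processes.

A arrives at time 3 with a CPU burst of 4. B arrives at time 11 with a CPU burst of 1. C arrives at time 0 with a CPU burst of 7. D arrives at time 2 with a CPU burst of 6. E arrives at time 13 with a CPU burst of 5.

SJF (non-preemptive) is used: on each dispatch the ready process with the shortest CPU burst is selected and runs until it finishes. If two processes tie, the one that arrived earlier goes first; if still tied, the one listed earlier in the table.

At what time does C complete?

7

Schedule: | C 0-7 | A 7-11 | B 11-12 | D 12-18 | E 18-23 |
Completion: A=11  B=12  C=7  D=18  E=23
Turnaround (C−A): A=8  B=1  C=7  D=16  E=10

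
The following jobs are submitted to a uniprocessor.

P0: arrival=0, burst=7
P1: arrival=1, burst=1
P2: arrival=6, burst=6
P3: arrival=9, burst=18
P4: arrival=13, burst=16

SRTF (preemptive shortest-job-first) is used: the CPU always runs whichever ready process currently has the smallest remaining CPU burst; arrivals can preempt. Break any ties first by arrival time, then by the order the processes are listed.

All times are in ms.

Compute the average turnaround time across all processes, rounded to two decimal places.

Schedule: | P0 0-1 | P1 1-2 | P0 2-8 | P2 8-14 | P4 14-30 | P3 30-48 |
Completion: P0=8  P1=2  P2=14  P3=48  P4=30
Turnaround (C−A): P0=8  P1=1  P2=8  P3=39  P4=17
Turnaround times: P0=8, P1=1, P2=8, P3=39, P4=17
Average turnaround = (8+1+8+39+17) / 5 = 73/5 = 14.60

14.60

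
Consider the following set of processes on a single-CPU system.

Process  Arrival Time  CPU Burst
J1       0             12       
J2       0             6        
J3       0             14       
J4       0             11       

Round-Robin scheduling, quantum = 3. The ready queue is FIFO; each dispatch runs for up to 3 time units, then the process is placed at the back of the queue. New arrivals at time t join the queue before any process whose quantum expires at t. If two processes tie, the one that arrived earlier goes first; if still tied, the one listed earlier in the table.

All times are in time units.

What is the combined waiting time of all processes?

Timeline: | J1 0-3 | J2 3-6 | J3 6-9 | J4 9-12 | J1 12-15 | J2 15-18 | J3 18-21 | J4 21-24 | J1 24-27 | J3 27-30 | J4 30-33 | J1 33-36 | J3 36-39 | J4 39-41 | J3 41-43 |
Completion: J1=36  J2=18  J3=43  J4=41
Turnaround (C−A): J1=36  J2=18  J3=43  J4=41
Waiting = turnaround − burst: J1=24, J2=12, J3=29, J4=30
Total waiting = 24 + 12 + 29 + 30 = 95

95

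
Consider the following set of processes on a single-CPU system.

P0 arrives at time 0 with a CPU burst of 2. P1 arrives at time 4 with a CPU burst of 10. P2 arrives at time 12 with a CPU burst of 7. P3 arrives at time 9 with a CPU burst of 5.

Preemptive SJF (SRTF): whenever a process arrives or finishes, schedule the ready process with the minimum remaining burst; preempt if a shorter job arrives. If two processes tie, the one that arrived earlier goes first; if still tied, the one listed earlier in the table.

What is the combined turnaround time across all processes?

36

Schedule: | P0 0-2 | idle 2-4 | P1 4-14 | P3 14-19 | P2 19-26 |
Completion: P0=2  P1=14  P2=26  P3=19
Turnaround (C−A): P0=2  P1=10  P2=14  P3=10
Turnaround = completion − arrival: P0=2, P1=10, P2=14, P3=10
Total turnaround = 2 + 10 + 14 + 10 = 36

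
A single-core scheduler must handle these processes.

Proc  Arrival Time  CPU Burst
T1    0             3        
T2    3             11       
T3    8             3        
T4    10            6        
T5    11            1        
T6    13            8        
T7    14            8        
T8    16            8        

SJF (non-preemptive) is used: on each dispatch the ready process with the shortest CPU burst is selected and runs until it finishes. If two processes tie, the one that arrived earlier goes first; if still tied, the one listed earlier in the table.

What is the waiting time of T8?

Timeline: | T1 0-3 | T2 3-14 | T5 14-15 | T3 15-18 | T4 18-24 | T6 24-32 | T7 32-40 | T8 40-48 |
Completion: T1=3  T2=14  T3=18  T4=24  T5=15  T6=32  T7=40  T8=48
Waiting(T8) = turnaround − burst = 32 − 8 = 24

24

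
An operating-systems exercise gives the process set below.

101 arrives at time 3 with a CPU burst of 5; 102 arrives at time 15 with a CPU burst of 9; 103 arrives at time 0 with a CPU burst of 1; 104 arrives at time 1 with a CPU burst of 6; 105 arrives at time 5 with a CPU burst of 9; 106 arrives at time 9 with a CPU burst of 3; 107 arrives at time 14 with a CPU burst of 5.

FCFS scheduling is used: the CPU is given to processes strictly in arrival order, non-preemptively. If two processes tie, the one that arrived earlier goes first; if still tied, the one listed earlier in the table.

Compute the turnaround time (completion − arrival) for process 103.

Gantt: | 103 0-1 | 104 1-7 | 101 7-12 | 105 12-21 | 106 21-24 | 107 24-29 | 102 29-38 |
Completion: 101=12  102=38  103=1  104=7  105=21  106=24  107=29
Turnaround(103) = completion − arrival = 1 − 0 = 1

1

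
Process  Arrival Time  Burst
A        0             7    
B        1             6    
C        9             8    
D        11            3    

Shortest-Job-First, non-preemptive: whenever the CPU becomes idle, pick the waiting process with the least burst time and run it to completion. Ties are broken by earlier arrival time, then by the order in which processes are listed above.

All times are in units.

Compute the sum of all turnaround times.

39

Gantt: | A 0-7 | B 7-13 | D 13-16 | C 16-24 |
Completion: A=7  B=13  C=24  D=16
Turnaround (C−A): A=7  B=12  C=15  D=5
Turnaround = completion − arrival: A=7, B=12, C=15, D=5
Total turnaround = 7 + 12 + 15 + 5 = 39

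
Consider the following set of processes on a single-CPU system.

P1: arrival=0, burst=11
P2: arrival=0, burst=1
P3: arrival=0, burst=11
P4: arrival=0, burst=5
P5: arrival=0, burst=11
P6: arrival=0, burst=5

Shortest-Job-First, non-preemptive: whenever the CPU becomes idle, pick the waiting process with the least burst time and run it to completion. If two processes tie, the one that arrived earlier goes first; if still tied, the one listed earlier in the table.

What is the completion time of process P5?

44

Schedule: | P2 0-1 | P4 1-6 | P6 6-11 | P1 11-22 | P3 22-33 | P5 33-44 |
Completion: P1=22  P2=1  P3=33  P4=6  P5=44  P6=11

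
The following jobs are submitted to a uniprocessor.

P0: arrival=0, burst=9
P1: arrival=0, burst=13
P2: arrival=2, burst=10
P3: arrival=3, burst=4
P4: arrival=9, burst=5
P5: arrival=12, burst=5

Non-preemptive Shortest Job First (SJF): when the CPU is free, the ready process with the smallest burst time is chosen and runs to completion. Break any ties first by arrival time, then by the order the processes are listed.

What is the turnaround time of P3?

Timeline: | P0 0-9 | P3 9-13 | P4 13-18 | P5 18-23 | P2 23-33 | P1 33-46 |
Completion: P0=9  P1=46  P2=33  P3=13  P4=18  P5=23
Turnaround(P3) = completion − arrival = 13 − 3 = 10

10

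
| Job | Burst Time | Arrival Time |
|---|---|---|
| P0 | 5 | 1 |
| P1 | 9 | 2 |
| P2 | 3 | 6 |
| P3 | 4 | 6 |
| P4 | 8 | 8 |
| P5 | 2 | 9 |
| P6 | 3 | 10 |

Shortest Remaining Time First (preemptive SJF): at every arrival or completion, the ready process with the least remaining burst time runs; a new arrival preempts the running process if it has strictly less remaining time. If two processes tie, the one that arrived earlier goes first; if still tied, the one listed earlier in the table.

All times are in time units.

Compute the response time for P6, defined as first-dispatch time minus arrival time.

Gantt: | idle 0-1 | P0 1-6 | P2 6-9 | P5 9-11 | P6 11-14 | P3 14-18 | P4 18-26 | P1 26-35 |
Completion: P0=6  P1=35  P2=9  P3=18  P4=26  P5=11  P6=14
Turnaround (C−A): P0=5  P1=33  P2=3  P3=12  P4=18  P5=2  P6=4
Response(P6) = first start − arrival = 11 − 10 = 1

1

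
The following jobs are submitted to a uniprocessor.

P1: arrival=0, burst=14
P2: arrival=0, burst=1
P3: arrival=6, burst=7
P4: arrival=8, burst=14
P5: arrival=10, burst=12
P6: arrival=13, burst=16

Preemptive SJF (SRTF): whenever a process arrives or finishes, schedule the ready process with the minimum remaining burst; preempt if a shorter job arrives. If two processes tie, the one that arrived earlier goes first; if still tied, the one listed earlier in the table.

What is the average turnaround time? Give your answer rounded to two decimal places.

Schedule: | P2 0-1 | P1 1-6 | P3 6-13 | P1 13-22 | P5 22-34 | P4 34-48 | P6 48-64 |
Completion: P1=22  P2=1  P3=13  P4=48  P5=34  P6=64
Turnaround times: P1=22, P2=1, P3=7, P4=40, P5=24, P6=51
Average turnaround = (22+1+7+40+24+51) / 6 = 145/6 = 24.17

24.17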